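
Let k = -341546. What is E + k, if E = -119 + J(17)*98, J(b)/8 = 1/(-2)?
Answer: -342057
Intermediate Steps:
J(b) = -4 (J(b) = 8/(-2) = 8*(-1/2) = -4)
E = -511 (E = -119 - 4*98 = -119 - 392 = -511)
E + k = -511 - 341546 = -342057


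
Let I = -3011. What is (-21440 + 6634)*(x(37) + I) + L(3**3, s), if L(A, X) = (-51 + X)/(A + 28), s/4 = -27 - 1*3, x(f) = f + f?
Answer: 2391687039/55 ≈ 4.3485e+7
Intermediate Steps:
x(f) = 2*f
s = -120 (s = 4*(-27 - 1*3) = 4*(-27 - 3) = 4*(-30) = -120)
L(A, X) = (-51 + X)/(28 + A)
(-21440 + 6634)*(x(37) + I) + L(3**3, s) = (-21440 + 6634)*(2*37 - 3011) + (-51 - 120)/(28 + 3**3) = -14806*(74 - 3011) - 171/(28 + 27) = -14806*(-2937) - 171/55 = 43485222 + (1/55)*(-171) = 43485222 - 171/55 = 2391687039/55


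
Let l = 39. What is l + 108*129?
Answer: 13971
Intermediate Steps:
l + 108*129 = 39 + 108*129 = 39 + 13932 = 13971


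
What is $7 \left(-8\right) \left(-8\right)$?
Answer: $448$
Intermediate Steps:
$7 \left(-8\right) \left(-8\right) = \left(-56\right) \left(-8\right) = 448$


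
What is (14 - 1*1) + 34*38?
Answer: 1305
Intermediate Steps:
(14 - 1*1) + 34*38 = (14 - 1) + 1292 = 13 + 1292 = 1305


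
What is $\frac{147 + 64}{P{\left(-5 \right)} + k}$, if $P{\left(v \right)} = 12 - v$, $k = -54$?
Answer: $- \frac{211}{37} \approx -5.7027$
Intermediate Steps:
$\frac{147 + 64}{P{\left(-5 \right)} + k} = \frac{147 + 64}{\left(12 - -5\right) - 54} = \frac{211}{\left(12 + 5\right) - 54} = \frac{211}{17 - 54} = \frac{211}{-37} = 211 \left(- \frac{1}{37}\right) = - \frac{211}{37}$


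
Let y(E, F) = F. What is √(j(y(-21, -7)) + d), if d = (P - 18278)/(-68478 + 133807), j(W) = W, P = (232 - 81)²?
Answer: 2*I*√7394916155/65329 ≈ 2.6326*I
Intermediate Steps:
P = 22801 (P = 151² = 22801)
d = 4523/65329 (d = (22801 - 18278)/(-68478 + 133807) = 4523/65329 ≈ 0.069234)
√(j(y(-21, -7)) + d) = √(-7 + 4523/65329) = √(-452780/65329) = 2*I*√7394916155/65329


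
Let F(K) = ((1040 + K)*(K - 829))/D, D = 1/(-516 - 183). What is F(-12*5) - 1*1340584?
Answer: 607642196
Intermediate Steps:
D = -1/699 (D = 1/(-699) = -1/699 ≈ -0.0014306)
F(K) = -699*(-829 + K)*(1040 + K) (F(K) = ((1040 + K)*(K - 829))/(-1/699) = ((1040 + K)*(-829 + K))*(-699) = ((-829 + K)*(1040 + K))*(-699) = -699*(-829 + K)*(1040 + K))
F(-12*5) - 1*1340584 = (602649840 - (-1769868)*5 - 699*(-12*5)**2) - 1*1340584 = (602649840 - 147489*(-60) - 699*(-60)**2) - 1340584 = (602649840 + 8849340 - 699*3600) - 1340584 = (602649840 + 8849340 - 2516400) - 1340584 = 608982780 - 1340584 = 607642196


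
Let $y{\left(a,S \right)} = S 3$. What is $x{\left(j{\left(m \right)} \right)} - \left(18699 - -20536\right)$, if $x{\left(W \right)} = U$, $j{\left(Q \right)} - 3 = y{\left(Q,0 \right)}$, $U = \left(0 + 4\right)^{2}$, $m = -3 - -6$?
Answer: $-39219$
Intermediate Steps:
$m = 3$ ($m = -3 + 6 = 3$)
$U = 16$ ($U = 4^{2} = 16$)
$y{\left(a,S \right)} = 3 S$
$j{\left(Q \right)} = 3$ ($j{\left(Q \right)} = 3 + 3 \cdot 0 = 3 + 0 = 3$)
$x{\left(W \right)} = 16$
$x{\left(j{\left(m \right)} \right)} - \left(18699 - -20536\right) = 16 - \left(18699 - -20536\right) = 16 - \left(18699 + 20536\right) = 16 - 39235 = -39219$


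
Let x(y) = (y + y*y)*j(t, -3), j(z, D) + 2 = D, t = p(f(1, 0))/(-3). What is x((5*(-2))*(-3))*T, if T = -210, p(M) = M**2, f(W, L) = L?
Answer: 976500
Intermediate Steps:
t = 0 (t = 0**2/(-3) = 0*(-1/3) = 0)
j(z, D) = -2 + D
x(y) = -5*y - 5*y**2 (x(y) = (y + y*y)*(-2 - 3) = (y + y**2)*(-5) = -5*y - 5*y**2)
x((5*(-2))*(-3))*T = -5*(5*(-2))*(-3)*(1 + (5*(-2))*(-3))*(-210) = -5*(-10*(-3))*(1 - 10*(-3))*(-210) = -5*30*(1 + 30)*(-210) = -5*30*31*(-210) = -4650*(-210) = 976500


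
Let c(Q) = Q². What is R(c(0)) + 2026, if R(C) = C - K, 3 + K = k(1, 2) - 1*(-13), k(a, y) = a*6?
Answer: 2010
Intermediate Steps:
k(a, y) = 6*a
K = 16 (K = -3 + (6*1 - 1*(-13)) = -3 + (6 + 13) = -3 + 19 = 16)
R(C) = -16 + C (R(C) = C - 1*16 = C - 16 = -16 + C)
R(c(0)) + 2026 = (-16 + 0²) + 2026 = (-16 + 0) + 2026 = -16 + 2026 = 2010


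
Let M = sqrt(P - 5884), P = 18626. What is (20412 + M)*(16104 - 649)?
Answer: 315467460 + 15455*sqrt(12742) ≈ 3.1721e+8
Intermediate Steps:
M = sqrt(12742) (M = sqrt(18626 - 5884) = sqrt(12742) ≈ 112.88)
(20412 + M)*(16104 - 649) = (20412 + sqrt(12742))*(16104 - 649) = (20412 + sqrt(12742))*15455 = 315467460 + 15455*sqrt(12742)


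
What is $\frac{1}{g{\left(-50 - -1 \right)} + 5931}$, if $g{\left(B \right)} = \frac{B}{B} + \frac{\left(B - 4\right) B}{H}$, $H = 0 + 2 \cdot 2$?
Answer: $\frac{4}{26325} \approx 0.00015195$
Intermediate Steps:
$H = 4$ ($H = 0 + 4 = 4$)
$g{\left(B \right)} = 1 + \frac{B \left(-4 + B\right)}{4}$ ($g{\left(B \right)} = \frac{B}{B} + \frac{\left(B - 4\right) B}{4} = 1 + \left(-4 + B\right) B \frac{1}{4} = 1 + B \left(-4 + B\right) \frac{1}{4} = 1 + \frac{B \left(-4 + B\right)}{4}$)
$\frac{1}{g{\left(-50 - -1 \right)} + 5931} = \frac{1}{\left(1 - \left(-50 - -1\right) + \frac{\left(-50 - -1\right)^{2}}{4}\right) + 5931} = \frac{1}{\left(1 - \left(-50 + 1\right) + \frac{\left(-50 + 1\right)^{2}}{4}\right) + 5931} = \frac{1}{\left(1 - -49 + \frac{\left(-49\right)^{2}}{4}\right) + 5931} = \frac{1}{\left(1 + 49 + \frac{1}{4} \cdot 2401\right) + 5931} = \frac{1}{\left(1 + 49 + \frac{2401}{4}\right) + 5931} = \frac{1}{\frac{2601}{4} + 5931} = \frac{1}{\frac{26325}{4}} = \frac{4}{26325}$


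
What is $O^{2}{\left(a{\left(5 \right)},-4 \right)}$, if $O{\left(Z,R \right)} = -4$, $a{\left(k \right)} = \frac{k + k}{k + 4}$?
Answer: $16$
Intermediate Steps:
$a{\left(k \right)} = \frac{2 k}{4 + k}$
$O^{2}{\left(a{\left(5 \right)},-4 \right)} = \left(-4\right)^{2} = 16$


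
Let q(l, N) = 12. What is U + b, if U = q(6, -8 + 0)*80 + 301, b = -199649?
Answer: -198388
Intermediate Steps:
U = 1261 (U = 12*80 + 301 = 960 + 301 = 1261)
U + b = 1261 - 199649 = -198388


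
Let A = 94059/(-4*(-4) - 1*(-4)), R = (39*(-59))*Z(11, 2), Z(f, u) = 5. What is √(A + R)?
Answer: I*√680205/10 ≈ 82.474*I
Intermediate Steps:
R = -11505 (R = (39*(-59))*5 = -2301*5 = -11505)
A = 94059/20 (A = 94059/(16 + 4) = 94059/20 ≈ 4703.0)
√(A + R) = √(94059/20 - 11505) = √(-136041/20) = I*√680205/10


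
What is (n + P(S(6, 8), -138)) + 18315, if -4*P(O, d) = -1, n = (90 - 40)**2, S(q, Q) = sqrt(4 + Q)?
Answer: 83261/4 ≈ 20815.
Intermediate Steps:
n = 2500 (n = 50**2 = 2500)
P(O, d) = 1/4 (P(O, d) = -1/4*(-1) = 1/4)
(n + P(S(6, 8), -138)) + 18315 = (2500 + 1/4) + 18315 = 10001/4 + 18315 = 83261/4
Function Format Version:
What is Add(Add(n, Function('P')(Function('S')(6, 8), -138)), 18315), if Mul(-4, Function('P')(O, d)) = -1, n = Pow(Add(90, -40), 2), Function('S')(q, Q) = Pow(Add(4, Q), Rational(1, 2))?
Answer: Rational(83261, 4) ≈ 20815.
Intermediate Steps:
n = 2500 (n = Pow(50, 2) = 2500)
Function('P')(O, d) = Rational(1, 4) (Function('P')(O, d) = Mul(Rational(-1, 4), -1) = Rational(1, 4))
Add(Add(n, Function('P')(Function('S')(6, 8), -138)), 18315) = Add(Add(2500, Rational(1, 4)), 18315) = Add(Rational(10001, 4), 18315) = Rational(83261, 4)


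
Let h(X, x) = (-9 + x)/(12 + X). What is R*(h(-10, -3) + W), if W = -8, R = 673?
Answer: -9422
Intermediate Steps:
h(X, x) = (-9 + x)/(12 + X)
R*(h(-10, -3) + W) = 673*((-9 - 3)/(12 - 10) - 8) = 673*(-12/2 - 8) = 673*((½)*(-12) - 8) = 673*(-6 - 8) = 673*(-14) = -9422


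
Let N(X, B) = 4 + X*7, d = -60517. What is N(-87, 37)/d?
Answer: 605/60517 ≈ 0.0099972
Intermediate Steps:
N(X, B) = 4 + 7*X
N(-87, 37)/d = (4 + 7*(-87))/(-60517) = (4 - 609)*(-1/60517) = -605*(-1/60517) = 605/60517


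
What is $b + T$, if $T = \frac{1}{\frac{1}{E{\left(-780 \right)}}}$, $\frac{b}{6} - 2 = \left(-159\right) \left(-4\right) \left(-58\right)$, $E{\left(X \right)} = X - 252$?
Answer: $-222348$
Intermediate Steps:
$E{\left(X \right)} = -252 + X$
$b = -221316$ ($b = 12 + 6 \left(-159\right) \left(-4\right) \left(-58\right) = 12 + 6 \cdot 636 \left(-58\right) = 12 + 6 \left(-36888\right) = 12 - 221328 = -221316$)
$T = -1032$ ($T = \frac{1}{\frac{1}{-252 - 780}} = \frac{1}{\frac{1}{-1032}} = \frac{1}{- \frac{1}{1032}} = -1032$)
$b + T = -221316 - 1032 = -222348$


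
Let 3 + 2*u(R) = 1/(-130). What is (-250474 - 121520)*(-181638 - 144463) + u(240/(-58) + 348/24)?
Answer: 31539980002049/260 ≈ 1.2131e+11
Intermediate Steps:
u(R) = -391/260 (u(R) = -3/2 + (½)/(-130) = -3/2 + (½)*(-1/130) = -3/2 - 1/260 = -391/260)
(-250474 - 121520)*(-181638 - 144463) + u(240/(-58) + 348/24) = (-250474 - 121520)*(-181638 - 144463) - 391/260 = -371994*(-326101) - 391/260 = 121307615394 - 391/260 = 31539980002049/260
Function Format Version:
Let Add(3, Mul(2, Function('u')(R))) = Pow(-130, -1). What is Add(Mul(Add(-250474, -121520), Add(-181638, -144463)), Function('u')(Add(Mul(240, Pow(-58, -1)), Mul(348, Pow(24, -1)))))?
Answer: Rational(31539980002049, 260) ≈ 1.2131e+11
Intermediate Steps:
Function('u')(R) = Rational(-391, 260) (Function('u')(R) = Add(Rational(-3, 2), Mul(Rational(1, 2), Pow(-130, -1))) = Add(Rational(-3, 2), Mul(Rational(1, 2), Rational(-1, 130))) = Add(Rational(-3, 2), Rational(-1, 260)) = Rational(-391, 260))
Add(Mul(Add(-250474, -121520), Add(-181638, -144463)), Function('u')(Add(Mul(240, Pow(-58, -1)), Mul(348, Pow(24, -1))))) = Add(Mul(Add(-250474, -121520), Add(-181638, -144463)), Rational(-391, 260)) = Add(Mul(-371994, -326101), Rational(-391, 260)) = Add(121307615394, Rational(-391, 260)) = Rational(31539980002049, 260)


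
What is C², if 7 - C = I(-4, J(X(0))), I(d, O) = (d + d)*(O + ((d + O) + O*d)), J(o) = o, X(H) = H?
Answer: 625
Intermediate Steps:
I(d, O) = 2*d*(d + 2*O + O*d) (I(d, O) = (2*d)*(O + ((O + d) + O*d)) = (2*d)*(O + (O + d + O*d)) = (2*d)*(d + 2*O + O*d) = 2*d*(d + 2*O + O*d))
C = -25 (C = 7 - 2*(-4)*(-4 + 2*0 + 0*(-4)) = 7 - 2*(-4)*(-4 + 0 + 0) = 7 - 2*(-4)*(-4) = 7 - 1*32 = 7 - 32 = -25)
C² = (-25)² = 625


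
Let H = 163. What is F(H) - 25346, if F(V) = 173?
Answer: -25173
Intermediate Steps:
F(H) - 25346 = 173 - 25346 = -25173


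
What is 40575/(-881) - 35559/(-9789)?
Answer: -121953732/2874703 ≈ -42.423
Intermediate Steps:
40575/(-881) - 35559/(-9789) = 40575*(-1/881) - 35559*(-1/9789) = -40575/881 + 11853/3263 = -121953732/2874703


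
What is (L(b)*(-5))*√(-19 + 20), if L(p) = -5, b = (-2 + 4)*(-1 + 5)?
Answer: 25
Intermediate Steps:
b = 8 (b = 2*4 = 8)
(L(b)*(-5))*√(-19 + 20) = (-5*(-5))*√(-19 + 20) = 25*√1 = 25*1 = 25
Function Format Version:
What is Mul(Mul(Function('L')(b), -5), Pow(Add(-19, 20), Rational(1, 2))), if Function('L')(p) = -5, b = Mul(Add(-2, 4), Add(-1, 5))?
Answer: 25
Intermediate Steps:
b = 8 (b = Mul(2, 4) = 8)
Mul(Mul(Function('L')(b), -5), Pow(Add(-19, 20), Rational(1, 2))) = Mul(Mul(-5, -5), Pow(Add(-19, 20), Rational(1, 2))) = Mul(25, Pow(1, Rational(1, 2))) = Mul(25, 1) = 25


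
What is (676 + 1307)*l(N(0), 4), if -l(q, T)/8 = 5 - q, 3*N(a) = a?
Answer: -79320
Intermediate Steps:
N(a) = a/3
l(q, T) = -40 + 8*q (l(q, T) = -8*(5 - q) = -40 + 8*q)
(676 + 1307)*l(N(0), 4) = (676 + 1307)*(-40 + 8*((1/3)*0)) = 1983*(-40 + 8*0) = 1983*(-40 + 0) = 1983*(-40) = -79320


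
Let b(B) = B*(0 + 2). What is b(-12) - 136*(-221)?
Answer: 30032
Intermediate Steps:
b(B) = 2*B (b(B) = B*2 = 2*B)
b(-12) - 136*(-221) = 2*(-12) - 136*(-221) = -24 + 30056 = 30032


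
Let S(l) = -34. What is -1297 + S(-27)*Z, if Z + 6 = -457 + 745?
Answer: -10885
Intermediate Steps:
Z = 282 (Z = -6 + (-457 + 745) = -6 + 288 = 282)
-1297 + S(-27)*Z = -1297 - 34*282 = -1297 - 9588 = -10885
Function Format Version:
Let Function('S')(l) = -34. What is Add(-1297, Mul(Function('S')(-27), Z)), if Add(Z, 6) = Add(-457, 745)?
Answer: -10885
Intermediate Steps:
Z = 282 (Z = Add(-6, Add(-457, 745)) = Add(-6, 288) = 282)
Add(-1297, Mul(Function('S')(-27), Z)) = Add(-1297, Mul(-34, 282)) = Add(-1297, -9588) = -10885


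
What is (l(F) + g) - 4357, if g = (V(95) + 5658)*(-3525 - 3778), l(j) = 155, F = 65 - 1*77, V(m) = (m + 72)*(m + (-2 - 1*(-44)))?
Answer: -208409913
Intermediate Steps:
V(m) = (42 + m)*(72 + m) (V(m) = (72 + m)*(m + (-2 + 44)) = (72 + m)*(m + 42) = (72 + m)*(42 + m) = (42 + m)*(72 + m))
F = -12 (F = 65 - 77 = -12)
g = -208405711 (g = ((3024 + 95² + 114*95) + 5658)*(-3525 - 3778) = ((3024 + 9025 + 10830) + 5658)*(-7303) = (22879 + 5658)*(-7303) = 28537*(-7303) = -208405711)
(l(F) + g) - 4357 = (155 - 208405711) - 4357 = -208405556 - 4357 = -208409913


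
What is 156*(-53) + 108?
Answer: -8160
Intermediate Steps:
156*(-53) + 108 = -8268 + 108 = -8160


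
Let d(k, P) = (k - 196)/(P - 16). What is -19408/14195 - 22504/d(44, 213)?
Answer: 7865946643/269705 ≈ 29165.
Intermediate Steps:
d(k, P) = (-196 + k)/(-16 + P)
-19408/14195 - 22504/d(44, 213) = -19408/14195 - 22504*(-16 + 213)/(-196 + 44) = -19408*1/14195 - 22504/(-152/197) = -19408/14195 - 22504/((1/197)*(-152)) = -19408/14195 - 22504/(-152/197) = -19408/14195 - 22504*(-197/152) = -19408/14195 + 554161/19 = 7865946643/269705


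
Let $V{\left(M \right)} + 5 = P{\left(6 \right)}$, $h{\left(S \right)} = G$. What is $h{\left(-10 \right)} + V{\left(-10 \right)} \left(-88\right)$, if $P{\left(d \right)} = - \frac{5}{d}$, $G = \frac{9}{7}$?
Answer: $\frac{10807}{21} \approx 514.62$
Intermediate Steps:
$G = \frac{9}{7}$ ($G = 9 \cdot \frac{1}{7} = \frac{9}{7} \approx 1.2857$)
$h{\left(S \right)} = \frac{9}{7}$
$V{\left(M \right)} = - \frac{35}{6}$ ($V{\left(M \right)} = -5 - \frac{5}{6} = - \frac{35}{6}$)
$h{\left(-10 \right)} + V{\left(-10 \right)} \left(-88\right) = \frac{9}{7} - - \frac{1540}{3} = \frac{9}{7} + \frac{1540}{3} = \frac{10807}{21}$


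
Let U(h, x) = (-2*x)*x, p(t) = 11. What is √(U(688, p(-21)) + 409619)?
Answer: √409377 ≈ 639.83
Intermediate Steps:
U(h, x) = -2*x²
√(U(688, p(-21)) + 409619) = √(-2*11² + 409619) = √(-2*121 + 409619) = √(-242 + 409619) = √409377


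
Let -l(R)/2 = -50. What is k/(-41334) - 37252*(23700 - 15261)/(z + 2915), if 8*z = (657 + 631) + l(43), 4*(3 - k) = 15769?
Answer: -1194863635621/11738856 ≈ -1.0179e+5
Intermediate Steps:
k = -15757/4 (k = 3 - ¼*15769 = 3 - 15769/4 = -15757/4 ≈ -3939.3)
l(R) = 100 (l(R) = -2*(-50) = 100)
z = 347/2 (z = ((657 + 631) + 100)/8 = (1288 + 100)/8 = (⅛)*1388 = 347/2 ≈ 173.50)
k/(-41334) - 37252*(23700 - 15261)/(z + 2915) = -15757/4/(-41334) - 37252*(23700 - 15261)/(347/2 + 2915) = -15757/4*(-1/41334) - 37252/((6177/2)/8439) = 15757/165336 - 37252/((6177/2)*(1/8439)) = 15757/165336 - 37252/71/194 = 15757/165336 - 37252*194/71 = 15757/165336 - 7226888/71 = -1194863635621/11738856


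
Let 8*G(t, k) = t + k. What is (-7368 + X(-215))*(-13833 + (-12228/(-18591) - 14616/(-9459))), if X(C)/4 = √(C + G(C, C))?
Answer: 663714091764696/6513047 - 900806313470*I*√43/6513047 ≈ 1.0191e+8 - 9.0695e+5*I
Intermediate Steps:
G(t, k) = k/8 + t/8 (G(t, k) = (t + k)/8 = (k + t)/8 = k/8 + t/8)
X(C) = 2*√5*√C (X(C) = 4*√(C + (C/8 + C/8)) = 4*√(C + C/4) = 4*√(5*C/4) = 4*(√5*√C/2) = 2*√5*√C)
(-7368 + X(-215))*(-13833 + (-12228/(-18591) - 14616/(-9459))) = (-7368 + 2*√5*√(-215))*(-13833 + (-12228/(-18591) - 14616/(-9459))) = (-7368 + 2*√5*(I*√215))*(-13833 + (-12228*(-1/18591) - 14616*(-1/9459))) = (-7368 + 10*I*√43)*(-13833 + (4076/6197 + 1624/1051)) = (-7368 + 10*I*√43)*(-13833 + 14347804/6513047) = (-7368 + 10*I*√43)*(-90080631347/6513047) = 663714091764696/6513047 - 900806313470*I*√43/6513047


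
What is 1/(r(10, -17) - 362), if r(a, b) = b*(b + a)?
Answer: -1/243 ≈ -0.0041152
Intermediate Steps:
r(a, b) = b*(a + b)
1/(r(10, -17) - 362) = 1/(-17*(10 - 17) - 362) = 1/(-17*(-7) - 362) = 1/(119 - 362) = 1/(-243) = -1/243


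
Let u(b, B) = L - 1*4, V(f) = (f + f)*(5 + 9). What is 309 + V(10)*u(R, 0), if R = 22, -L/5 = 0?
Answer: -811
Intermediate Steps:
L = 0 (L = -5*0 = 0)
V(f) = 28*f (V(f) = (2*f)*14 = 28*f)
u(b, B) = -4 (u(b, B) = 0 - 1*4 = 0 - 4 = -4)
309 + V(10)*u(R, 0) = 309 + (28*10)*(-4) = 309 + 280*(-4) = 309 - 1120 = -811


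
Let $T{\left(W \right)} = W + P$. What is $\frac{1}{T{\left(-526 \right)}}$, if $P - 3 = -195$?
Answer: $- \frac{1}{718} \approx -0.0013928$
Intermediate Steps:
$P = -192$ ($P = 3 - 195 = -192$)
$T{\left(W \right)} = -192 + W$ ($T{\left(W \right)} = W - 192 = -192 + W$)
$\frac{1}{T{\left(-526 \right)}} = \frac{1}{-192 - 526} = \frac{1}{-718} = - \frac{1}{718}$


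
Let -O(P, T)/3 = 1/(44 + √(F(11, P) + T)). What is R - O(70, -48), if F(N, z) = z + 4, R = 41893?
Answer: 40007881/955 - 3*√26/1910 ≈ 41893.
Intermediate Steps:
F(N, z) = 4 + z
O(P, T) = -3/(44 + √(4 + P + T)) (O(P, T) = -3/(44 + √((4 + P) + T)) = -3/(44 + √(4 + P + T)))
R - O(70, -48) = 41893 - (-3)/(44 + √(4 + 70 - 48)) = 41893 - (-3)/(44 + √26) = 41893 + 3/(44 + √26)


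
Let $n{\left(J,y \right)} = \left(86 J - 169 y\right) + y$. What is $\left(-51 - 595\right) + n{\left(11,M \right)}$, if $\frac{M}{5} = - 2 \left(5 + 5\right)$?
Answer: $17100$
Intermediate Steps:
$M = -100$ ($M = 5 \left(- 2 \left(5 + 5\right)\right) = 5 \left(\left(-2\right) 10\right) = 5 \left(-20\right) = -100$)
$n{\left(J,y \right)} = - 168 y + 86 J$ ($n{\left(J,y \right)} = \left(- 169 y + 86 J\right) + y = - 168 y + 86 J$)
$\left(-51 - 595\right) + n{\left(11,M \right)} = \left(-51 - 595\right) + \left(\left(-168\right) \left(-100\right) + 86 \cdot 11\right) = \left(-51 - 595\right) + \left(16800 + 946\right) = -646 + 17746 = 17100$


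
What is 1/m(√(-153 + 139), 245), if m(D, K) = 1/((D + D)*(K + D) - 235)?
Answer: -263 + 490*I*√14 ≈ -263.0 + 1833.4*I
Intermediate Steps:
m(D, K) = 1/(-235 + 2*D*(D + K)) (m(D, K) = 1/((2*D)*(D + K) - 235) = 1/(2*D*(D + K) - 235) = 1/(-235 + 2*D*(D + K)))
1/m(√(-153 + 139), 245) = 1/(1/(-235 + 2*(√(-153 + 139))² + 2*√(-153 + 139)*245)) = 1/(1/(-235 + 2*(√(-14))² + 2*√(-14)*245)) = 1/(1/(-235 + 2*(I*√14)² + 2*(I*√14)*245)) = 1/(1/(-235 + 2*(-14) + 490*I*√14)) = 1/(1/(-235 - 28 + 490*I*√14)) = 1/(1/(-263 + 490*I*√14)) = -263 + 490*I*√14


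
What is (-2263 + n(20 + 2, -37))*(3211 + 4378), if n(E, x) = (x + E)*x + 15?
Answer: -12848177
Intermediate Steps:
n(E, x) = 15 + x*(E + x) (n(E, x) = (E + x)*x + 15 = x*(E + x) + 15 = 15 + x*(E + x))
(-2263 + n(20 + 2, -37))*(3211 + 4378) = (-2263 + (15 + (-37)² + (20 + 2)*(-37)))*(3211 + 4378) = (-2263 + (15 + 1369 + 22*(-37)))*7589 = (-2263 + (15 + 1369 - 814))*7589 = (-2263 + 570)*7589 = -1693*7589 = -12848177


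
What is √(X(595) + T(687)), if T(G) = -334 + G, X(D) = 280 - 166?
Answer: √467 ≈ 21.610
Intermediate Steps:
X(D) = 114
√(X(595) + T(687)) = √(114 + (-334 + 687)) = √(114 + 353) = √467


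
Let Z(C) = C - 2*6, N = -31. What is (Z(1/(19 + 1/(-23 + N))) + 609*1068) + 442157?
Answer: 1119870979/1025 ≈ 1.0926e+6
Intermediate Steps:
Z(C) = -12 + C (Z(C) = C - 12 = -12 + C)
(Z(1/(19 + 1/(-23 + N))) + 609*1068) + 442157 = ((-12 + 1/(19 + 1/(-23 - 31))) + 609*1068) + 442157 = ((-12 + 1/(19 + 1/(-54))) + 650412) + 442157 = ((-12 + 1/(19 - 1/54)) + 650412) + 442157 = ((-12 + 1/(1025/54)) + 650412) + 442157 = ((-12 + 54/1025) + 650412) + 442157 = (-12246/1025 + 650412) + 442157 = 666660054/1025 + 442157 = 1119870979/1025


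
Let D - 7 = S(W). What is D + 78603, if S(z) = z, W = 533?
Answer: 79143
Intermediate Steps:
D = 540 (D = 7 + 533 = 540)
D + 78603 = 540 + 78603 = 79143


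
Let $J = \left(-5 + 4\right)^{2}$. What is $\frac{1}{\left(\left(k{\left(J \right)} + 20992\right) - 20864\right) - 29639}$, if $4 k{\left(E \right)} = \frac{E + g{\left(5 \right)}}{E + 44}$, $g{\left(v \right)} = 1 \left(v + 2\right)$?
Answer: $- \frac{45}{1327993} \approx -3.3886 \cdot 10^{-5}$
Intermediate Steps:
$g{\left(v \right)} = 2 + v$ ($g{\left(v \right)} = 1 \left(2 + v\right) = 2 + v$)
$J = 1$ ($J = \left(-1\right)^{2} = 1$)
$k{\left(E \right)} = \frac{7 + E}{4 \left(44 + E\right)}$ ($k{\left(E \right)} = \frac{\left(E + \left(2 + 5\right)\right) \frac{1}{E + 44}}{4} = \frac{\left(E + 7\right) \frac{1}{44 + E}}{4} = \frac{\left(7 + E\right) \frac{1}{44 + E}}{4} = \frac{\frac{1}{44 + E} \left(7 + E\right)}{4} = \frac{7 + E}{4 \left(44 + E\right)}$)
$\frac{1}{\left(\left(k{\left(J \right)} + 20992\right) - 20864\right) - 29639} = \frac{1}{\left(\left(\frac{7 + 1}{4 \left(44 + 1\right)} + 20992\right) - 20864\right) - 29639} = \frac{1}{\left(\left(\frac{1}{4} \cdot \frac{1}{45} \cdot 8 + 20992\right) - 20864\right) - 29639} = \frac{1}{\left(\left(\frac{2}{45} + 20992\right) - 20864\right) - 29639} = \frac{1}{\left(\frac{944642}{45} - 20864\right) - 29639} = \frac{1}{\frac{5762}{45} - 29639} = \frac{1}{- \frac{1327993}{45}} = - \frac{45}{1327993}$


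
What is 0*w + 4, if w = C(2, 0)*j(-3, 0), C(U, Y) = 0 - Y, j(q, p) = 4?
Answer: 4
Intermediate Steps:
C(U, Y) = -Y
w = 0 (w = -1*0*4 = 0*4 = 0)
0*w + 4 = 0*0 + 4 = 0 + 4 = 4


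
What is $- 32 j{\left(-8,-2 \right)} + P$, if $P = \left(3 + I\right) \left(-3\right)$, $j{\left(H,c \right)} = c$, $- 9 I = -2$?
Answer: $\frac{163}{3} \approx 54.333$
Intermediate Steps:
$I = \frac{2}{9}$ ($I = \left(- \frac{1}{9}\right) \left(-2\right) = \frac{2}{9} \approx 0.22222$)
$P = - \frac{29}{3}$ ($P = \left(3 + \frac{2}{9}\right) \left(-3\right) = \frac{29}{9} \left(-3\right) = - \frac{29}{3} \approx -9.6667$)
$- 32 j{\left(-8,-2 \right)} + P = \left(-32\right) \left(-2\right) - \frac{29}{3} = 64 - \frac{29}{3} = \frac{163}{3}$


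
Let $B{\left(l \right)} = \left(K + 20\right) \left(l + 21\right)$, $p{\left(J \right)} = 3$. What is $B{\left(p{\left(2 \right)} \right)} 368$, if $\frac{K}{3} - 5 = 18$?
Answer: $786048$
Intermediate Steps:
$K = 69$ ($K = 15 + 3 \cdot 18 = 15 + 54 = 69$)
$B{\left(l \right)} = 1869 + 89 l$ ($B{\left(l \right)} = \left(69 + 20\right) \left(l + 21\right) = 89 \left(21 + l\right) = 1869 + 89 l$)
$B{\left(p{\left(2 \right)} \right)} 368 = \left(1869 + 89 \cdot 3\right) 368 = \left(1869 + 267\right) 368 = 2136 \cdot 368 = 786048$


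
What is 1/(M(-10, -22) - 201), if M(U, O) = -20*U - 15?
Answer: -1/16 ≈ -0.062500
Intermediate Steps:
M(U, O) = -15 - 20*U
1/(M(-10, -22) - 201) = 1/((-15 - 20*(-10)) - 201) = 1/((-15 + 200) - 201) = 1/(185 - 201) = 1/(-16) = -1/16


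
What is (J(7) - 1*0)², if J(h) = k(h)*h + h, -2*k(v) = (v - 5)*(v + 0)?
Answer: 1764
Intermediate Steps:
k(v) = -v*(-5 + v)/2 (k(v) = -(v - 5)*(v + 0)/2 = -(-5 + v)*v/2 = -v*(-5 + v)/2)
J(h) = h + h²*(5 - h)/2 (J(h) = (h*(5 - h)/2)*h + h = h²*(5 - h)/2 + h = h + h²*(5 - h)/2)
(J(7) - 1*0)² = (-½*7*(-2 + 7*(-5 + 7)) - 1*0)² = (-½*7*(-2 + 7*2) + 0)² = (-½*7*(-2 + 14) + 0)² = (-½*7*12 + 0)² = (-42 + 0)² = (-42)² = 1764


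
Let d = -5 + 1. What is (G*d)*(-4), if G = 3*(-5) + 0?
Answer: -240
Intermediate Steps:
G = -15 (G = -15 + 0 = -15)
d = -4
(G*d)*(-4) = -15*(-4)*(-4) = 60*(-4) = -240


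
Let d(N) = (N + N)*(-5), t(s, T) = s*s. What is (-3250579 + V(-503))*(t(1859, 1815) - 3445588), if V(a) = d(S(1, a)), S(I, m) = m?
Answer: -33406435857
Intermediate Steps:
t(s, T) = s²
d(N) = -10*N (d(N) = (2*N)*(-5) = -10*N)
V(a) = -10*a
(-3250579 + V(-503))*(t(1859, 1815) - 3445588) = (-3250579 - 10*(-503))*(1859² - 3445588) = (-3250579 + 5030)*(3455881 - 3445588) = -3245549*10293 = -33406435857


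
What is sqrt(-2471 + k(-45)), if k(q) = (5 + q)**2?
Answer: I*sqrt(871) ≈ 29.513*I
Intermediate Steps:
sqrt(-2471 + k(-45)) = sqrt(-2471 + (5 - 45)**2) = sqrt(-2471 + (-40)**2) = sqrt(-2471 + 1600) = sqrt(-871) = I*sqrt(871)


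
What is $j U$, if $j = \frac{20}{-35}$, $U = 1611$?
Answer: $- \frac{6444}{7} \approx -920.57$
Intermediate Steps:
$j = - \frac{4}{7}$ ($j = 20 \left(- \frac{1}{35}\right) = - \frac{4}{7} \approx -0.57143$)
$j U = \left(- \frac{4}{7}\right) 1611 = - \frac{6444}{7}$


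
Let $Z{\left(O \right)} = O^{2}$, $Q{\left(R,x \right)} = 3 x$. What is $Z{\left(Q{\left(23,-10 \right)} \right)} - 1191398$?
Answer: $-1190498$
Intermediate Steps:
$Z{\left(Q{\left(23,-10 \right)} \right)} - 1191398 = \left(3 \left(-10\right)\right)^{2} - 1191398 = \left(-30\right)^{2} - 1191398 = 900 - 1191398 = -1190498$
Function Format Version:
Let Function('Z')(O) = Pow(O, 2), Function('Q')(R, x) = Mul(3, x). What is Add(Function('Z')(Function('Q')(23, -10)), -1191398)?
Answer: -1190498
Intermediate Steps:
Add(Function('Z')(Function('Q')(23, -10)), -1191398) = Add(Pow(Mul(3, -10), 2), -1191398) = Add(Pow(-30, 2), -1191398) = Add(900, -1191398) = -1190498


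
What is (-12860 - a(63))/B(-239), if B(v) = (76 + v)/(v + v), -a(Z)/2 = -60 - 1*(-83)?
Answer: -6125092/163 ≈ -37577.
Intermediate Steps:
a(Z) = -46 (a(Z) = -2*(-60 - 1*(-83)) = -2*(-60 + 83) = -2*23 = -46)
B(v) = (76 + v)/(2*v) (B(v) = (76 + v)/((2*v)) = (76 + v)*(1/(2*v)) = (76 + v)/(2*v))
(-12860 - a(63))/B(-239) = (-12860 - 1*(-46))/(((½)*(76 - 239)/(-239))) = (-12860 + 46)/(((½)*(-1/239)*(-163))) = -12814/163/478 = -12814*478/163 = -6125092/163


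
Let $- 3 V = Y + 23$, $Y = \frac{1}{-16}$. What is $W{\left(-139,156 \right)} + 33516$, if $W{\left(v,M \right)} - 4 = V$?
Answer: $\frac{1608593}{48} \approx 33512.0$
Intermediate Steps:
$Y = - \frac{1}{16} \approx -0.0625$
$V = - \frac{367}{48}$ ($V = - \frac{- \frac{1}{16} + 23}{3} = \left(- \frac{1}{3}\right) \frac{367}{16} = - \frac{367}{48} \approx -7.6458$)
$W{\left(v,M \right)} = - \frac{175}{48}$ ($W{\left(v,M \right)} = 4 - \frac{367}{48} = - \frac{175}{48}$)
$W{\left(-139,156 \right)} + 33516 = - \frac{175}{48} + 33516 = \frac{1608593}{48}$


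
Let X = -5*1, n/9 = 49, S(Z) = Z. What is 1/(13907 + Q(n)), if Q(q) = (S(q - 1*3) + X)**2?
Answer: 1/201396 ≈ 4.9653e-6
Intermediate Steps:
n = 441 (n = 9*49 = 441)
X = -5
Q(q) = (-8 + q)**2 (Q(q) = ((q - 1*3) - 5)**2 = ((q - 3) - 5)**2 = ((-3 + q) - 5)**2 = (-8 + q)**2)
1/(13907 + Q(n)) = 1/(13907 + (-8 + 441)**2) = 1/(13907 + 433**2) = 1/(13907 + 187489) = 1/201396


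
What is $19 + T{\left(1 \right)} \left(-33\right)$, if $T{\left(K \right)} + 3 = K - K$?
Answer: $118$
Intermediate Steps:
$T{\left(K \right)} = -3$ ($T{\left(K \right)} = -3 + \left(K - K\right) = -3 + 0 = -3$)
$19 + T{\left(1 \right)} \left(-33\right) = 19 - -99 = 19 + 99 = 118$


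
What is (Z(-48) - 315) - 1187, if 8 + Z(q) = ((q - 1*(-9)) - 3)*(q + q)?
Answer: 2522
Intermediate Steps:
Z(q) = -8 + 2*q*(6 + q) (Z(q) = -8 + ((q - 1*(-9)) - 3)*(q + q) = -8 + ((q + 9) - 3)*(2*q) = -8 + ((9 + q) - 3)*(2*q) = -8 + (6 + q)*(2*q) = -8 + 2*q*(6 + q))
(Z(-48) - 315) - 1187 = ((-8 + 2*(-48)**2 + 12*(-48)) - 315) - 1187 = ((-8 + 2*2304 - 576) - 315) - 1187 = ((-8 + 4608 - 576) - 315) - 1187 = (4024 - 315) - 1187 = 3709 - 1187 = 2522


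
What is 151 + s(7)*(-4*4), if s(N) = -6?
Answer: 247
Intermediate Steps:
151 + s(7)*(-4*4) = 151 - (-24)*4 = 151 - 6*(-16) = 151 + 96 = 247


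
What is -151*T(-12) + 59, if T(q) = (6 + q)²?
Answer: -5377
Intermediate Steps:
-151*T(-12) + 59 = -151*(6 - 12)² + 59 = -151*(-6)² + 59 = -151*36 + 59 = -5436 + 59 = -5377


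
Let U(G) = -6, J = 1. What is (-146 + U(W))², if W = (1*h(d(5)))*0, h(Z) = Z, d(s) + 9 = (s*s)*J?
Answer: 23104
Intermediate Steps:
d(s) = -9 + s² (d(s) = -9 + (s*s)*1 = -9 + s²*1 = -9 + s²)
W = 0 (W = (1*(-9 + 5²))*0 = (1*(-9 + 25))*0 = (1*16)*0 = 16*0 = 0)
(-146 + U(W))² = (-146 - 6)² = (-152)² = 23104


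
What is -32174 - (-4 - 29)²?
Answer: -33263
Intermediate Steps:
-32174 - (-4 - 29)² = -32174 - 1*(-33)² = -32174 - 1*1089 = -32174 - 1089 = -33263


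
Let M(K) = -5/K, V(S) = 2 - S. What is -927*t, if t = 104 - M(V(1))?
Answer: -101043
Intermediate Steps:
t = 109 (t = 104 - (-5)/(2 - 1*1) = 104 - (-5)/(2 - 1) = 104 - (-5)/1 = 104 - (-5) = 104 - 1*(-5) = 104 + 5 = 109)
-927*t = -927*109 = -101043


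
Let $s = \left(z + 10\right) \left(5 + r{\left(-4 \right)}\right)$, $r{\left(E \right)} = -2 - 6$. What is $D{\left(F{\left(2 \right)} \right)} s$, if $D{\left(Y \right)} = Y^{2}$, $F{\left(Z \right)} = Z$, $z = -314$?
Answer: $3648$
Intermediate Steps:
$r{\left(E \right)} = -8$ ($r{\left(E \right)} = -2 - 6 = -8$)
$s = 912$ ($s = \left(-314 + 10\right) \left(5 - 8\right) = \left(-304\right) \left(-3\right) = 912$)
$D{\left(F{\left(2 \right)} \right)} s = 2^{2} \cdot 912 = 4 \cdot 912 = 3648$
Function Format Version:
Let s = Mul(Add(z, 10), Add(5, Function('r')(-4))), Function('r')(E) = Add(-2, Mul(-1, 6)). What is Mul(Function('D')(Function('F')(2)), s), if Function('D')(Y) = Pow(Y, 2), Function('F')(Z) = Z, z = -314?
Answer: 3648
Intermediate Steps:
Function('r')(E) = -8 (Function('r')(E) = Add(-2, -6) = -8)
s = 912 (s = Mul(Add(-314, 10), Add(5, -8)) = Mul(-304, -3) = 912)
Mul(Function('D')(Function('F')(2)), s) = Mul(Pow(2, 2), 912) = Mul(4, 912) = 3648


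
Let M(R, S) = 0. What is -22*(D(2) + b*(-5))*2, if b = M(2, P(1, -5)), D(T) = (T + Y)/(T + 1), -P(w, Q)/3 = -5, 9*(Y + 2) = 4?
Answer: -176/27 ≈ -6.5185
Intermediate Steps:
Y = -14/9 (Y = -2 + (1/9)*4 = -2 + 4/9 = -14/9 ≈ -1.5556)
P(w, Q) = 15 (P(w, Q) = -3*(-5) = 15)
D(T) = (-14/9 + T)/(1 + T) (D(T) = (T - 14/9)/(T + 1) = (-14/9 + T)/(1 + T))
b = 0
-22*(D(2) + b*(-5))*2 = -22*((-14/9 + 2)/(1 + 2) + 0*(-5))*2 = -22*((4/9)/3 + 0)*2 = -22*((1/3)*(4/9) + 0)*2 = -22*(4/27 + 0)*2 = -22*4/27*2 = -88/27*2 = -176/27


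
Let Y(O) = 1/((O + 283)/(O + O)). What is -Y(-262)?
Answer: 524/21 ≈ 24.952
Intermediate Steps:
Y(O) = 2*O/(283 + O) (Y(O) = 1/((283 + O)/((2*O))) = 1/((283 + O)*(1/(2*O))) = 1/((283 + O)/(2*O)) = 2*O/(283 + O))
-Y(-262) = -2*(-262)/(283 - 262) = -2*(-262)/21 = -1*(-524/21) = 524/21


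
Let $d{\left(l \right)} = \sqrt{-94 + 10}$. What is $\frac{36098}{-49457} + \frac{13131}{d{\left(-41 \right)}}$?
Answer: $- \frac{36098}{49457} - \frac{4377 i \sqrt{21}}{14} \approx -0.72989 - 1432.7 i$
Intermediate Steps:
$d{\left(l \right)} = 2 i \sqrt{21}$ ($d{\left(l \right)} = \sqrt{-84} = 2 i \sqrt{21}$)
$\frac{36098}{-49457} + \frac{13131}{d{\left(-41 \right)}} = \frac{36098}{-49457} + \frac{13131}{2 i \sqrt{21}} = 36098 \left(- \frac{1}{49457}\right) + 13131 \left(- \frac{i \sqrt{21}}{42}\right) = - \frac{36098}{49457} - \frac{4377 i \sqrt{21}}{14}$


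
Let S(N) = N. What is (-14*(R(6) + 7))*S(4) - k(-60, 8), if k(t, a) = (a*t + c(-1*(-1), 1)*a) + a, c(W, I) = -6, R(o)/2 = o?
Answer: -544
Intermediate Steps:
R(o) = 2*o
k(t, a) = -5*a + a*t (k(t, a) = (a*t - 6*a) + a = (-6*a + a*t) + a = -5*a + a*t)
(-14*(R(6) + 7))*S(4) - k(-60, 8) = -14*(2*6 + 7)*4 - 8*(-5 - 60) = -14*(12 + 7)*4 - 8*(-65) = -14*19*4 - 1*(-520) = -266*4 + 520 = -1064 + 520 = -544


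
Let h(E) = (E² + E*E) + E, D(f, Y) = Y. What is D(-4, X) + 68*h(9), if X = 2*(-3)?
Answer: 11622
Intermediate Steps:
X = -6
h(E) = E + 2*E² (h(E) = (E² + E²) + E = 2*E² + E = E + 2*E²)
D(-4, X) + 68*h(9) = -6 + 68*(9*(1 + 2*9)) = -6 + 68*(9*(1 + 18)) = -6 + 68*(9*19) = -6 + 68*171 = -6 + 11628 = 11622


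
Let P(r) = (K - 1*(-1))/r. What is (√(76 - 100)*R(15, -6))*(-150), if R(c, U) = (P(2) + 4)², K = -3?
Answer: -2700*I*√6 ≈ -6613.6*I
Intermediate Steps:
P(r) = -2/r (P(r) = (-3 - 1*(-1))/r = (-3 + 1)/r = -2/r)
R(c, U) = 9 (R(c, U) = (-2/2 + 4)² = (-2*½ + 4)² = (-1 + 4)² = 3² = 9)
(√(76 - 100)*R(15, -6))*(-150) = (√(76 - 100)*9)*(-150) = (√(-24)*9)*(-150) = ((2*I*√6)*9)*(-150) = (18*I*√6)*(-150) = -2700*I*√6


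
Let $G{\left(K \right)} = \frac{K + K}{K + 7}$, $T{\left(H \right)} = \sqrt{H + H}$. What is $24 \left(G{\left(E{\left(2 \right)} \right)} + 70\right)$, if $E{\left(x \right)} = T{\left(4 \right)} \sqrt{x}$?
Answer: $\frac{18672}{11} \approx 1697.5$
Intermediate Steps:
$T{\left(H \right)} = \sqrt{2} \sqrt{H}$ ($T{\left(H \right)} = \sqrt{2 H} = \sqrt{2} \sqrt{H}$)
$E{\left(x \right)} = 2 \sqrt{2} \sqrt{x}$ ($E{\left(x \right)} = \sqrt{2} \sqrt{4} \sqrt{x} = \sqrt{2} \cdot 2 \sqrt{x} = 2 \sqrt{2} \sqrt{x}$)
$G{\left(K \right)} = \frac{2 K}{7 + K}$
$24 \left(G{\left(E{\left(2 \right)} \right)} + 70\right) = 24 \left(\frac{2 \cdot 2 \sqrt{2} \sqrt{2}}{7 + 2 \sqrt{2} \sqrt{2}} + 70\right) = 24 \left(2 \cdot 4 \frac{1}{7 + 4} + 70\right) = 24 \left(2 \cdot 4 \cdot \frac{1}{11} + 70\right) = 24 \left(\frac{8}{11} + 70\right) = 24 \cdot \frac{778}{11} = \frac{18672}{11}$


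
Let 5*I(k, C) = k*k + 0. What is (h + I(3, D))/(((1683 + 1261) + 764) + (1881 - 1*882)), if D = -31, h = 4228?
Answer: 21149/23535 ≈ 0.89862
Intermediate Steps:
I(k, C) = k²/5 (I(k, C) = (k*k + 0)/5 = (k² + 0)/5 = k²/5)
(h + I(3, D))/(((1683 + 1261) + 764) + (1881 - 1*882)) = (4228 + (⅕)*3²)/(((1683 + 1261) + 764) + (1881 - 1*882)) = (4228 + (⅕)*9)/((2944 + 764) + (1881 - 882)) = (4228 + 9/5)/(3708 + 999) = (21149/5)/4707 = (21149/5)*(1/4707) = 21149/23535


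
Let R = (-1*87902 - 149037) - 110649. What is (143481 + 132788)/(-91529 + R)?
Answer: -39467/62731 ≈ -0.62915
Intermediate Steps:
R = -347588 (R = (-87902 - 149037) - 110649 = -236939 - 110649 = -347588)
(143481 + 132788)/(-91529 + R) = (143481 + 132788)/(-91529 - 347588) = 276269/(-439117) = 276269*(-1/439117) = -39467/62731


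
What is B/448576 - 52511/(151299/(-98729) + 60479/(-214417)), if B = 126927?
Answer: 249324253299161982923/8615375075131712 ≈ 28939.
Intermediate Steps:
B/448576 - 52511/(151299/(-98729) + 60479/(-214417)) = 126927/448576 - 52511/(151299/(-98729) + 60479/(-214417)) = 126927*(1/448576) - 52511/(151299*(-1/98729) + 60479*(-1/214417)) = 126927/448576 - 52511/(-151299/98729 - 60479/214417) = 126927/448576 - 52511/(-38412108874/21169175993) = 126927/448576 - 52511*(-21169175993/38412108874) = 126927/448576 + 1111614600568423/38412108874 = 249324253299161982923/8615375075131712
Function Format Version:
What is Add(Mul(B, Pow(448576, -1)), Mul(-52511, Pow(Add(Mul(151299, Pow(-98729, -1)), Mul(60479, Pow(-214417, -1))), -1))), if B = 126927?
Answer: Rational(249324253299161982923, 8615375075131712) ≈ 28939.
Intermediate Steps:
Add(Mul(B, Pow(448576, -1)), Mul(-52511, Pow(Add(Mul(151299, Pow(-98729, -1)), Mul(60479, Pow(-214417, -1))), -1))) = Add(Mul(126927, Pow(448576, -1)), Mul(-52511, Pow(Add(Mul(151299, Pow(-98729, -1)), Mul(60479, Pow(-214417, -1))), -1))) = Add(Mul(126927, Rational(1, 448576)), Mul(-52511, Pow(Add(Mul(151299, Rational(-1, 98729)), Mul(60479, Rational(-1, 214417))), -1))) = Add(Rational(126927, 448576), Mul(-52511, Pow(Add(Rational(-151299, 98729), Rational(-60479, 214417)), -1))) = Add(Rational(126927, 448576), Mul(-52511, Pow(Rational(-38412108874, 21169175993), -1))) = Add(Rational(126927, 448576), Mul(-52511, Rational(-21169175993, 38412108874))) = Add(Rational(126927, 448576), Rational(1111614600568423, 38412108874)) = Rational(249324253299161982923, 8615375075131712)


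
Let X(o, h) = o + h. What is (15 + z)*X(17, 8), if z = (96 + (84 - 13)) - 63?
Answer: 2975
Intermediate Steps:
X(o, h) = h + o
z = 104 (z = (96 + 71) - 63 = 167 - 63 = 104)
(15 + z)*X(17, 8) = (15 + 104)*(8 + 17) = 119*25 = 2975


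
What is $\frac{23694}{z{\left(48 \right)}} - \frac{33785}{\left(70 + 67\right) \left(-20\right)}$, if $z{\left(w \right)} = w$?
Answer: $\frac{554527}{1096} \approx 505.96$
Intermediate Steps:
$\frac{23694}{z{\left(48 \right)}} - \frac{33785}{\left(70 + 67\right) \left(-20\right)} = \frac{23694}{48} - \frac{33785}{\left(70 + 67\right) \left(-20\right)} = 23694 \cdot \frac{1}{48} - \frac{33785}{137 \left(-20\right)} = \frac{3949}{8} - \frac{33785}{-2740} = \frac{3949}{8} - - \frac{6757}{548} = \frac{3949}{8} + \frac{6757}{548} = \frac{554527}{1096}$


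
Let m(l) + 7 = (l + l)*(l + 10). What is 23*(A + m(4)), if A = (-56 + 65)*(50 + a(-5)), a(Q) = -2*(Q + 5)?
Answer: 12765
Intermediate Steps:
a(Q) = -10 - 2*Q (a(Q) = -2*(5 + Q) = -10 - 2*Q)
m(l) = -7 + 2*l*(10 + l) (m(l) = -7 + (l + l)*(l + 10) = -7 + (2*l)*(10 + l) = -7 + 2*l*(10 + l))
A = 450 (A = (-56 + 65)*(50 + (-10 - 2*(-5))) = 9*(50 + (-10 + 10)) = 9*(50 + 0) = 9*50 = 450)
23*(A + m(4)) = 23*(450 + (-7 + 2*4**2 + 20*4)) = 23*(450 + (-7 + 2*16 + 80)) = 23*(450 + (-7 + 32 + 80)) = 23*(450 + 105) = 23*555 = 12765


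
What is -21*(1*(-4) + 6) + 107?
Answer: 65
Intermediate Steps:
-21*(1*(-4) + 6) + 107 = -21*(-4 + 6) + 107 = -21*2 + 107 = -42 + 107 = 65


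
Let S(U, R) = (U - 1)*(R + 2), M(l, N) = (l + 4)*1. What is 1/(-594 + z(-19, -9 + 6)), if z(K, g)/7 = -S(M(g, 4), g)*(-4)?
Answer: -1/594 ≈ -0.0016835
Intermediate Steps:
M(l, N) = 4 + l (M(l, N) = (4 + l)*1 = 4 + l)
S(U, R) = (-1 + U)*(2 + R)
z(K, g) = 168 + 28*g + 28*g*(4 + g) (z(K, g) = 7*(-(-2 - g + 2*(4 + g) + g*(4 + g))*(-4)) = 7*(-(-2 - g + (8 + 2*g) + g*(4 + g))*(-4)) = 7*(-(6 + g + g*(4 + g))*(-4)) = 7*((-6 - g - g*(4 + g))*(-4)) = 7*(24 + 4*g + 4*g*(4 + g)) = 168 + 28*g + 28*g*(4 + g))
1/(-594 + z(-19, -9 + 6)) = 1/(-594 + (168 + 28*(-9 + 6) + 28*(-9 + 6)*(4 + (-9 + 6)))) = 1/(-594 + (168 + 28*(-3) + 28*(-3)*(4 - 3))) = 1/(-594 + (168 - 84 + 28*(-3)*1)) = 1/(-594 + (168 - 84 - 84)) = 1/(-594 + 0) = 1/(-594) = -1/594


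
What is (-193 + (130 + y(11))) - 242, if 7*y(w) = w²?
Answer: -2014/7 ≈ -287.71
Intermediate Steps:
y(w) = w²/7
(-193 + (130 + y(11))) - 242 = (-193 + (130 + (⅐)*11²)) - 242 = (-193 + (130 + (⅐)*121)) - 242 = (-193 + (130 + 121/7)) - 242 = (-193 + 1031/7) - 242 = -320/7 - 242 = -2014/7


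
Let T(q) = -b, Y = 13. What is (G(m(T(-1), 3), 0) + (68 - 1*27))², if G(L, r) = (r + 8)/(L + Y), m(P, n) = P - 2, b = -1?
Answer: 15625/9 ≈ 1736.1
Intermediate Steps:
T(q) = 1 (T(q) = -1*(-1) = 1)
m(P, n) = -2 + P
G(L, r) = (8 + r)/(13 + L) (G(L, r) = (r + 8)/(L + 13) = (8 + r)/(13 + L))
(G(m(T(-1), 3), 0) + (68 - 1*27))² = ((8 + 0)/(13 + (-2 + 1)) + (68 - 1*27))² = (8/(13 - 1) + (68 - 27))² = (8/12 + 41)² = ((1/12)*8 + 41)² = (⅔ + 41)² = (125/3)² = 15625/9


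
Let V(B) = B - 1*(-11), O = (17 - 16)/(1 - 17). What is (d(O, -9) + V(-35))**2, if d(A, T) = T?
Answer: 1089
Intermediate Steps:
O = -1/16 (O = 1/(-16) = 1*(-1/16) = -1/16 ≈ -0.062500)
V(B) = 11 + B (V(B) = B + 11 = 11 + B)
(d(O, -9) + V(-35))**2 = (-9 + (11 - 35))**2 = (-9 - 24)**2 = (-33)**2 = 1089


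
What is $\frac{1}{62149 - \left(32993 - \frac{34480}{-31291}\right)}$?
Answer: $\frac{31291}{912285916} \approx 3.43 \cdot 10^{-5}$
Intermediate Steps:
$\frac{1}{62149 - \left(32993 - \frac{34480}{-31291}\right)} = \frac{1}{62149 - \left(32993 - 34480 \left(- \frac{1}{31291}\right)\right)} = \frac{1}{62149 - \left(32993 - - \frac{34480}{31291}\right)} = \frac{1}{62149 - \left(32993 + \frac{34480}{31291}\right)} = \frac{1}{62149 - \frac{1032418443}{31291}} = \frac{1}{\frac{912285916}{31291}} = \frac{31291}{912285916}$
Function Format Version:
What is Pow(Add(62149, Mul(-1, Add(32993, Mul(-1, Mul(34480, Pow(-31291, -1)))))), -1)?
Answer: Rational(31291, 912285916) ≈ 3.4300e-5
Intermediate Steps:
Pow(Add(62149, Mul(-1, Add(32993, Mul(-1, Mul(34480, Pow(-31291, -1)))))), -1) = Pow(Add(62149, Mul(-1, Add(32993, Mul(-1, Mul(34480, Rational(-1, 31291)))))), -1) = Pow(Add(62149, Mul(-1, Add(32993, Mul(-1, Rational(-34480, 31291))))), -1) = Pow(Add(62149, Mul(-1, Add(32993, Rational(34480, 31291)))), -1) = Pow(Add(62149, Mul(-1, Rational(1032418443, 31291))), -1) = Pow(Add(62149, Rational(-1032418443, 31291)), -1) = Pow(Rational(912285916, 31291), -1) = Rational(31291, 912285916)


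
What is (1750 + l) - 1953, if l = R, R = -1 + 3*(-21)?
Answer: -267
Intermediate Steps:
R = -64 (R = -1 - 63 = -64)
l = -64
(1750 + l) - 1953 = (1750 - 64) - 1953 = 1686 - 1953 = -267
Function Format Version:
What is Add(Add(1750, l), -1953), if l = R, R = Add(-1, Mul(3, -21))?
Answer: -267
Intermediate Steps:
R = -64 (R = Add(-1, -63) = -64)
l = -64
Add(Add(1750, l), -1953) = Add(Add(1750, -64), -1953) = Add(1686, -1953) = -267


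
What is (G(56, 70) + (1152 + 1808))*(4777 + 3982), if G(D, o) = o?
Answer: 26539770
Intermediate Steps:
(G(56, 70) + (1152 + 1808))*(4777 + 3982) = (70 + (1152 + 1808))*(4777 + 3982) = (70 + 2960)*8759 = 3030*8759 = 26539770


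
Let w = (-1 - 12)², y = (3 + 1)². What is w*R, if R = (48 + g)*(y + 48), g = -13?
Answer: 378560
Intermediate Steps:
y = 16 (y = 4² = 16)
R = 2240 (R = (48 - 13)*(16 + 48) = 35*64 = 2240)
w = 169 (w = (-13)² = 169)
w*R = 169*2240 = 378560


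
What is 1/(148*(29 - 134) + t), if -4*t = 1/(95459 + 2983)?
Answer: -393768/6119154721 ≈ -6.4350e-5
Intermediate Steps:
t = -1/393768 (t = -1/(4*(95459 + 2983)) = -¼/98442 = -¼*1/98442 = -1/393768 ≈ -2.5396e-6)
1/(148*(29 - 134) + t) = 1/(148*(29 - 134) - 1/393768) = 1/(148*(-105) - 1/393768) = 1/(-15540 - 1/393768) = 1/(-6119154721/393768) = -393768/6119154721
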